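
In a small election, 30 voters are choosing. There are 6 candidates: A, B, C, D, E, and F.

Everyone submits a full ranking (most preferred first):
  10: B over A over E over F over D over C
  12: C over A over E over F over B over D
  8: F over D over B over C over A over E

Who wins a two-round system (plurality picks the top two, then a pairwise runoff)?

B

Round 1 first-place votes: A 0, B 10, C 12, D 0, E 0, F 8. C and B advance.
Runoff: C is ranked above B on 12 ballots, B above C on 18.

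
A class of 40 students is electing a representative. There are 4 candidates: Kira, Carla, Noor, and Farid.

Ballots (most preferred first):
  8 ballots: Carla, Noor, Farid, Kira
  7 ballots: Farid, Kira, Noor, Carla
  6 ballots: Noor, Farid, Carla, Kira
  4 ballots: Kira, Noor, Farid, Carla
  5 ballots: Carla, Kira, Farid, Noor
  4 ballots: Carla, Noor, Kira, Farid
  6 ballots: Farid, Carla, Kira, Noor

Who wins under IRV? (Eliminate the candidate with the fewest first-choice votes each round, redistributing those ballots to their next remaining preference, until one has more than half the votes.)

Farid

Round 1: Kira 4, Carla 17, Noor 6, Farid 13. Kira eliminated.
Round 2: Carla 17, Noor 10, Farid 13. Noor eliminated.
Round 3: Carla 17, Farid 23. Farid has a majority (≥21).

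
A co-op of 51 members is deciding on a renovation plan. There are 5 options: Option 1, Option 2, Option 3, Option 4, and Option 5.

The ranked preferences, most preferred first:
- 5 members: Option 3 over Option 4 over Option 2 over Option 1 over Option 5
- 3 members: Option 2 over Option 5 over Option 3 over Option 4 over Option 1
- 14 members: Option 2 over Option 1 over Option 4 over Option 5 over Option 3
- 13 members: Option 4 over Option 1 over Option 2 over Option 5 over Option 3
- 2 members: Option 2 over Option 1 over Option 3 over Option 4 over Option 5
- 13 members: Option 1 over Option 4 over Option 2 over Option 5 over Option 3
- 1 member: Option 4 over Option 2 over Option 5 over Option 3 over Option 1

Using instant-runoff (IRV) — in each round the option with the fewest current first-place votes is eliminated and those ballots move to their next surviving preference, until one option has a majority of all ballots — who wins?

Round 1: Option 1 13, Option 2 19, Option 3 5, Option 4 14, Option 5 0. Option 5 eliminated.
Round 2: Option 1 13, Option 2 19, Option 3 5, Option 4 14. Option 3 eliminated.
Round 3: Option 1 13, Option 2 19, Option 4 19. Option 1 eliminated.
Round 4: Option 2 19, Option 4 32. Option 4 has a majority (≥26).

Option 4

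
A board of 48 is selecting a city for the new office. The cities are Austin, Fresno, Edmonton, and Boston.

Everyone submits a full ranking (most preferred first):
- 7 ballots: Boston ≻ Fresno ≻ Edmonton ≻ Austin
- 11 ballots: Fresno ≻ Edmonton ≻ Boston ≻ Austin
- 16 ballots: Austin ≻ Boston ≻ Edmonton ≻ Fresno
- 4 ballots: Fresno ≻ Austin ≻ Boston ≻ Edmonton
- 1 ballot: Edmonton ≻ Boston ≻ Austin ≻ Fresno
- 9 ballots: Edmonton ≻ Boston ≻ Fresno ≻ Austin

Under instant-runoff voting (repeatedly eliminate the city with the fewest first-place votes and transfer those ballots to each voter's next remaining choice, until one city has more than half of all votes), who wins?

Round 1: Austin 16, Fresno 15, Edmonton 10, Boston 7. Boston eliminated.
Round 2: Austin 16, Fresno 22, Edmonton 10. Edmonton eliminated.
Round 3: Austin 17, Fresno 31. Fresno has a majority (≥25).

Fresno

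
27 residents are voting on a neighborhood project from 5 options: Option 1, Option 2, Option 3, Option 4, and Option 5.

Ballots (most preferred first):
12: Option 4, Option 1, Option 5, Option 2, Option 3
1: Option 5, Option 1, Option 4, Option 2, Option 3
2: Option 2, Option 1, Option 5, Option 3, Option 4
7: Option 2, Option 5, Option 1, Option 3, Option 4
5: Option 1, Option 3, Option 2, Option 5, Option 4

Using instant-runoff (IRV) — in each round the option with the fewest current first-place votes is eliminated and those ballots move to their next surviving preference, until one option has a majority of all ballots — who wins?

Option 2

Round 1: Option 1 5, Option 2 9, Option 3 0, Option 4 12, Option 5 1. Option 3 eliminated.
Round 2: Option 1 5, Option 2 9, Option 4 12, Option 5 1. Option 5 eliminated.
Round 3: Option 1 6, Option 2 9, Option 4 12. Option 1 eliminated.
Round 4: Option 2 14, Option 4 13. Option 2 has a majority (≥14).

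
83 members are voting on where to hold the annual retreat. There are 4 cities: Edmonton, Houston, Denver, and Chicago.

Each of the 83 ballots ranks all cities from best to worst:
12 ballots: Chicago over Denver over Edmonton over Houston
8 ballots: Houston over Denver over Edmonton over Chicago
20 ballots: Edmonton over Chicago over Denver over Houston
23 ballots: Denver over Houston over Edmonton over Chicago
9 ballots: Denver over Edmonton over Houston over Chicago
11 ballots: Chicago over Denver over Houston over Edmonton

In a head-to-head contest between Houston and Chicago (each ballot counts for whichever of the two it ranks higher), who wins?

Chicago

Houston is ranked above Chicago on 40 ballots; Chicago above Houston on 43.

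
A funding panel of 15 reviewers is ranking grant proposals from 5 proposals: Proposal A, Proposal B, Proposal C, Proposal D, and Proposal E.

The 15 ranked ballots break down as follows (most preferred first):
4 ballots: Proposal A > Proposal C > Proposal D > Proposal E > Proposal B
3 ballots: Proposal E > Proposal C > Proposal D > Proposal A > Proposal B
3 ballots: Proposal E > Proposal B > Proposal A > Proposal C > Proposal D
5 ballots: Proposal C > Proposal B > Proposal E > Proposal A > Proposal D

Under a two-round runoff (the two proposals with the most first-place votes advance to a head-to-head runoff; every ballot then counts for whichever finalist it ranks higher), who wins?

Proposal C

Round 1 first-place votes: Proposal A 4, Proposal B 0, Proposal C 5, Proposal D 0, Proposal E 6. Proposal E and Proposal C advance.
Runoff: Proposal E is ranked above Proposal C on 6 ballots, Proposal C above Proposal E on 9.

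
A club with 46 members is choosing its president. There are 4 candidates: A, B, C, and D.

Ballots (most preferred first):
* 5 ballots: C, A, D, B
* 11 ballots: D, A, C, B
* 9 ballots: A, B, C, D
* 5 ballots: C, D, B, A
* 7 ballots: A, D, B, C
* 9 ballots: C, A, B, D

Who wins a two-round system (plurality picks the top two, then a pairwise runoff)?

A

Round 1 first-place votes: A 16, B 0, C 19, D 11. C and A advance.
Runoff: C is ranked above A on 19 ballots, A above C on 27.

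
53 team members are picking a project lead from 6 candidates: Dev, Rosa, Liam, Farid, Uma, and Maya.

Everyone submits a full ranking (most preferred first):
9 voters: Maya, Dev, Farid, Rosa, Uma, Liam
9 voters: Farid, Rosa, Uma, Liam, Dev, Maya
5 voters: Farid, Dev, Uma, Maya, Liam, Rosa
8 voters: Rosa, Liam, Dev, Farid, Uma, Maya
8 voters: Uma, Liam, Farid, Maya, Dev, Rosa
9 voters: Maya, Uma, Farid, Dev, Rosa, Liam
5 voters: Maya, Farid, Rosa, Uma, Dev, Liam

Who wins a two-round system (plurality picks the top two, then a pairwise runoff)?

Farid

Round 1 first-place votes: Dev 0, Rosa 8, Liam 0, Farid 14, Uma 8, Maya 23. Maya and Farid advance.
Runoff: Maya is ranked above Farid on 23 ballots, Farid above Maya on 30.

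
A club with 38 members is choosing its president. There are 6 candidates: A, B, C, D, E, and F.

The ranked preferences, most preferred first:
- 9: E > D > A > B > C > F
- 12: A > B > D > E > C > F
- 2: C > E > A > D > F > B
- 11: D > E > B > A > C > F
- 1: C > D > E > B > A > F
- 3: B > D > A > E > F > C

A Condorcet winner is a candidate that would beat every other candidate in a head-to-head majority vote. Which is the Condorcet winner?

D vs A: 24–14
D vs B: 23–15
D vs C: 35–3
D vs E: 27–11
D vs F: 38–0
D beats every other candidate.

D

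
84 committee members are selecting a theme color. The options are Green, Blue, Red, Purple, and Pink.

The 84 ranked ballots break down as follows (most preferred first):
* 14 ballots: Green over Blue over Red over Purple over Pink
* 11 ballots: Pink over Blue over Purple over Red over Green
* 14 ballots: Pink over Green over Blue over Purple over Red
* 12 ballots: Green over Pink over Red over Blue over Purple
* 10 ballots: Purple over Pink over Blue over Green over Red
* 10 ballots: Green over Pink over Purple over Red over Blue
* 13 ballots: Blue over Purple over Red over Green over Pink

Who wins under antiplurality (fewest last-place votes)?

Last-place votes: Green 11, Blue 10, Red 24, Purple 12, Pink 27.

Blue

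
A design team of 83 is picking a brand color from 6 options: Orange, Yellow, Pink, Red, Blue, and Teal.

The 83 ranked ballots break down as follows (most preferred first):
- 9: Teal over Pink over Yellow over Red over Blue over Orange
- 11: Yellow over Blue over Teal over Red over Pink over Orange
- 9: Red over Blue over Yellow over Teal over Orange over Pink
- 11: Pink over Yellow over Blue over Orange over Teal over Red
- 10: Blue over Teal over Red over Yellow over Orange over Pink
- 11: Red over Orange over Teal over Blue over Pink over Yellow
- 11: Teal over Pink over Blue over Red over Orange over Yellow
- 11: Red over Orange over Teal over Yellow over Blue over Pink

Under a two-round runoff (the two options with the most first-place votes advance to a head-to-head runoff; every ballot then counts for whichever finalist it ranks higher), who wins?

Teal

Round 1 first-place votes: Orange 0, Yellow 11, Pink 11, Red 31, Blue 10, Teal 20. Red and Teal advance.
Runoff: Red is ranked above Teal on 31 ballots, Teal above Red on 52.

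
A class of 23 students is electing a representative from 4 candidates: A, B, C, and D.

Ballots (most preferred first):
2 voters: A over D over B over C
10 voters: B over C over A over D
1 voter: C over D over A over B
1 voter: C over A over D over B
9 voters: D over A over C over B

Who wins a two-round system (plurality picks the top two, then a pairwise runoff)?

Round 1 first-place votes: A 2, B 10, C 2, D 9. B and D advance.
Runoff: B is ranked above D on 10 ballots, D above B on 13.

D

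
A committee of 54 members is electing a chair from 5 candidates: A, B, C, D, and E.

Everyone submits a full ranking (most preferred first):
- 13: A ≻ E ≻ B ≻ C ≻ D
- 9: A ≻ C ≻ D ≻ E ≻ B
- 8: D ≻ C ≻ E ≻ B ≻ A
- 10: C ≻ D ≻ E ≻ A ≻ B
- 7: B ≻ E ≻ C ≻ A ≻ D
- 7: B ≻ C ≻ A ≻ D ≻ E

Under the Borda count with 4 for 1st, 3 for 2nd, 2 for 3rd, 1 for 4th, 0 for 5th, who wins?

C

A: 13×4 + 9×4 + 8×0 + 10×1 + 7×1 + 7×2 = 119
B: 13×2 + 9×0 + 8×1 + 10×0 + 7×4 + 7×4 = 90
C: 13×1 + 9×3 + 8×3 + 10×4 + 7×2 + 7×3 = 139
D: 13×0 + 9×2 + 8×4 + 10×3 + 7×0 + 7×1 = 87
E: 13×3 + 9×1 + 8×2 + 10×2 + 7×3 + 7×0 = 105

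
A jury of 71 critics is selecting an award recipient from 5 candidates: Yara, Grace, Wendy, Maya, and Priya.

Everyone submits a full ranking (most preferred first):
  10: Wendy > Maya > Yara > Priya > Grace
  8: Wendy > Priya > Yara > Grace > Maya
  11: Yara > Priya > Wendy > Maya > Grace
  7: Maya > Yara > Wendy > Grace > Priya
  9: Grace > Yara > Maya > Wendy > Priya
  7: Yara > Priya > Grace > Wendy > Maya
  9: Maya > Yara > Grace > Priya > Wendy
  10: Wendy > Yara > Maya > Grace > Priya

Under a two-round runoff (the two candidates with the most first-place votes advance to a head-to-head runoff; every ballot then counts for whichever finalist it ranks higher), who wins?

Yara

Round 1 first-place votes: Yara 18, Grace 9, Wendy 28, Maya 16, Priya 0. Wendy and Yara advance.
Runoff: Wendy is ranked above Yara on 28 ballots, Yara above Wendy on 43.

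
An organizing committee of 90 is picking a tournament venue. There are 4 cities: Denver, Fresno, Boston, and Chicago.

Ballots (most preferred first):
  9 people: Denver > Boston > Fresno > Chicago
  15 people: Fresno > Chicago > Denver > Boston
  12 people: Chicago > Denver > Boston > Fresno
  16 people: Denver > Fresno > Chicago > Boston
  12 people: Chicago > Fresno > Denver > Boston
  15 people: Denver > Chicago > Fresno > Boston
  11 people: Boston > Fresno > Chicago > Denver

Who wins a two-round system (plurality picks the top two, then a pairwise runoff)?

Chicago

Round 1 first-place votes: Denver 40, Fresno 15, Boston 11, Chicago 24. Denver and Chicago advance.
Runoff: Denver is ranked above Chicago on 40 ballots, Chicago above Denver on 50.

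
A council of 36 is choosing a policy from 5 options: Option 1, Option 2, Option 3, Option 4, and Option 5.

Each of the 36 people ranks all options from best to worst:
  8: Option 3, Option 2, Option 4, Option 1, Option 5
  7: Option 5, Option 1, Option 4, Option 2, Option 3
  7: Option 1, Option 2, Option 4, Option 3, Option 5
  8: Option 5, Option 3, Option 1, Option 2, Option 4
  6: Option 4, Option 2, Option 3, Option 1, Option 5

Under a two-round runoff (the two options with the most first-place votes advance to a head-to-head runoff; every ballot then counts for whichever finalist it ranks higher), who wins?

Option 3

Round 1 first-place votes: Option 1 7, Option 2 0, Option 3 8, Option 4 6, Option 5 15. Option 5 and Option 3 advance.
Runoff: Option 5 is ranked above Option 3 on 15 ballots, Option 3 above Option 5 on 21.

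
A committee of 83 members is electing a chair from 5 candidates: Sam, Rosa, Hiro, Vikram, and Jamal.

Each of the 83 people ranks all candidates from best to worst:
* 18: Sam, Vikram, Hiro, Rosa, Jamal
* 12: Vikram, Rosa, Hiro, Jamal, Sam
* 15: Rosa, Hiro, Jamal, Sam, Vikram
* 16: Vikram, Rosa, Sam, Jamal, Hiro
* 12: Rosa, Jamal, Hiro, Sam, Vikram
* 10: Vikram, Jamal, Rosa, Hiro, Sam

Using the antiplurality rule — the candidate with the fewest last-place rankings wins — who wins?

Last-place votes: Sam 22, Rosa 0, Hiro 16, Vikram 27, Jamal 18.

Rosa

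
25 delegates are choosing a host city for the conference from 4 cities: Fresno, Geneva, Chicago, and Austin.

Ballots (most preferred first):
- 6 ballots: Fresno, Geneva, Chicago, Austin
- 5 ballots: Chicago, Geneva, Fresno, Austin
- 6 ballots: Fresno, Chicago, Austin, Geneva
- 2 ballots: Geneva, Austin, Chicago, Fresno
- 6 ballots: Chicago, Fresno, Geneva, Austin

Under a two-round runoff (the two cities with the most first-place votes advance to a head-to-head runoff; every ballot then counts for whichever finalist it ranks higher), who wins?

Chicago

Round 1 first-place votes: Fresno 12, Geneva 2, Chicago 11, Austin 0. Fresno and Chicago advance.
Runoff: Fresno is ranked above Chicago on 12 ballots, Chicago above Fresno on 13.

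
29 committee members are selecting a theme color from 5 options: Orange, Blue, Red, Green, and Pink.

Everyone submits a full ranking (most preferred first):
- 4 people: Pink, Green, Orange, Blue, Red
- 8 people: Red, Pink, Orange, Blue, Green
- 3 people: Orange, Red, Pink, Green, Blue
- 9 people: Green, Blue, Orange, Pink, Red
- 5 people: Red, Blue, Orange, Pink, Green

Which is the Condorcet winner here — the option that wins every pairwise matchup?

Orange

Orange vs Blue: 15–14
Orange vs Red: 16–13
Orange vs Green: 16–13
Orange vs Pink: 17–12
Orange beats every other option.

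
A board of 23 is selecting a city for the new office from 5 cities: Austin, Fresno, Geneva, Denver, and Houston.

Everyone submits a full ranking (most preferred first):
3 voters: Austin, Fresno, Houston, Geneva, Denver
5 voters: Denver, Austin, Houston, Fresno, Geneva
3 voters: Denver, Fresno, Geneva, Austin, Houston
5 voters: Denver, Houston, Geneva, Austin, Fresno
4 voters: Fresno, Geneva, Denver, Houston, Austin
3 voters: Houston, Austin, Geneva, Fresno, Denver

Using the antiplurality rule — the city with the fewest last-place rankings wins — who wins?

Last-place votes: Austin 4, Fresno 5, Geneva 5, Denver 6, Houston 3.

Houston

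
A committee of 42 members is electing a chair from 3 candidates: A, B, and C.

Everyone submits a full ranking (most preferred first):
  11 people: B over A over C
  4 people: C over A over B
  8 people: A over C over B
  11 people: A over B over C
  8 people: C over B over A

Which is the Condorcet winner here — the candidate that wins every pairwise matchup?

A vs B: 23–19
A vs C: 30–12
A beats every other candidate.

A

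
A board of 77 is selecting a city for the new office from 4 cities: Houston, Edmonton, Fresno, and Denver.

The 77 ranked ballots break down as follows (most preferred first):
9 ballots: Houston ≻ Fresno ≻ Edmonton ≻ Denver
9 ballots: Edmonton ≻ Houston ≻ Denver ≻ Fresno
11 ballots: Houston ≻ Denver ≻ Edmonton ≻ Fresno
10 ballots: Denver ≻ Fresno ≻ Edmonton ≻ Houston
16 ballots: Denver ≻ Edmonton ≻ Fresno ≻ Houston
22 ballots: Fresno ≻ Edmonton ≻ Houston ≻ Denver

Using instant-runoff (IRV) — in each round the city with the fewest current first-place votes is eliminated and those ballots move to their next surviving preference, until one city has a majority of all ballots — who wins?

Houston

Round 1: Houston 20, Edmonton 9, Fresno 22, Denver 26. Edmonton eliminated.
Round 2: Houston 29, Fresno 22, Denver 26. Fresno eliminated.
Round 3: Houston 51, Denver 26. Houston has a majority (≥39).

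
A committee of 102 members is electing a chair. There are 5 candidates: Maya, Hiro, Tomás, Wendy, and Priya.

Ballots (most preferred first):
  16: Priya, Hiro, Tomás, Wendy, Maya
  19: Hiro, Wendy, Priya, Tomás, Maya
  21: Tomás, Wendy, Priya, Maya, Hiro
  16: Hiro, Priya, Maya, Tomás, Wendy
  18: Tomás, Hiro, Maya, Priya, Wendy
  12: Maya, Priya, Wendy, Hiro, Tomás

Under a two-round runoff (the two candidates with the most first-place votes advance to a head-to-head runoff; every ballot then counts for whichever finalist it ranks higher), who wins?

Round 1 first-place votes: Maya 12, Hiro 35, Tomás 39, Wendy 0, Priya 16. Tomás and Hiro advance.
Runoff: Tomás is ranked above Hiro on 39 ballots, Hiro above Tomás on 63.

Hiro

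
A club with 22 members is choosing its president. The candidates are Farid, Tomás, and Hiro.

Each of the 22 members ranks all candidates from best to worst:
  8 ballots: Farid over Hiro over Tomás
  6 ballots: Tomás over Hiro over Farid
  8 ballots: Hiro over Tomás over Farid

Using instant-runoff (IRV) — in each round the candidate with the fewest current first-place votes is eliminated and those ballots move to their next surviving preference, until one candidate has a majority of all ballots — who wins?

Round 1: Farid 8, Tomás 6, Hiro 8. Tomás eliminated.
Round 2: Farid 8, Hiro 14. Hiro has a majority (≥12).

Hiro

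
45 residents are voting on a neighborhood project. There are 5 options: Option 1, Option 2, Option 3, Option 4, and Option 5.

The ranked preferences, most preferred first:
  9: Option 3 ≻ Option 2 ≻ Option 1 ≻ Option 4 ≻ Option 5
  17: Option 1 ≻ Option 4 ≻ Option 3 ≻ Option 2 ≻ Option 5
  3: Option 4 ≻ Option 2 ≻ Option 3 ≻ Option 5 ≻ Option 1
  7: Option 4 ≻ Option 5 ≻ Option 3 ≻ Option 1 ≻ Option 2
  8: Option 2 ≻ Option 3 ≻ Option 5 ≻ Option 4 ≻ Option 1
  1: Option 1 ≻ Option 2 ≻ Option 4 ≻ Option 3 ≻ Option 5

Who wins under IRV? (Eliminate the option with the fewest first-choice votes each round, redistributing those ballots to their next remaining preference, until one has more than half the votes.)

Round 1: Option 1 18, Option 2 8, Option 3 9, Option 4 10, Option 5 0. Option 5 eliminated.
Round 2: Option 1 18, Option 2 8, Option 3 9, Option 4 10. Option 2 eliminated.
Round 3: Option 1 18, Option 3 17, Option 4 10. Option 4 eliminated.
Round 4: Option 1 18, Option 3 27. Option 3 has a majority (≥23).

Option 3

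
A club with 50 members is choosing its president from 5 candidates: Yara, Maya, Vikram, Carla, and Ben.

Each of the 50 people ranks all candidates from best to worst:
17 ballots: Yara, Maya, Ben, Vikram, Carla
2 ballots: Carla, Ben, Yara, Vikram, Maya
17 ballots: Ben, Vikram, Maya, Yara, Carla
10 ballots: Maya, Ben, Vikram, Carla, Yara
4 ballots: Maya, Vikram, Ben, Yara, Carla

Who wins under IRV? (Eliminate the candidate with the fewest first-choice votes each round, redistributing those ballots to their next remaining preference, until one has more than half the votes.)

Ben

Round 1: Yara 17, Maya 14, Vikram 0, Carla 2, Ben 17. Vikram eliminated.
Round 2: Yara 17, Maya 14, Carla 2, Ben 17. Carla eliminated.
Round 3: Yara 17, Maya 14, Ben 19. Maya eliminated.
Round 4: Yara 17, Ben 33. Ben has a majority (≥26).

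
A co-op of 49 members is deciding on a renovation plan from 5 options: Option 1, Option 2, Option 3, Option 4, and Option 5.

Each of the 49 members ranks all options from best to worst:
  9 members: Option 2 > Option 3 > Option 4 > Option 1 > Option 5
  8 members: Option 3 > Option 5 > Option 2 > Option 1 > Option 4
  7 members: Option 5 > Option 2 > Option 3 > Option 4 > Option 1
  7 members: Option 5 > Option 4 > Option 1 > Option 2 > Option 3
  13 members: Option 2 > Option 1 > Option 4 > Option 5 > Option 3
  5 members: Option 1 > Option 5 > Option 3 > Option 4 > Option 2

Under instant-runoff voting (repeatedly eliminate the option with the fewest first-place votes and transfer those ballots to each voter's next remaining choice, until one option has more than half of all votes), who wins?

Option 5

Round 1: Option 1 5, Option 2 22, Option 3 8, Option 4 0, Option 5 14. Option 4 eliminated.
Round 2: Option 1 5, Option 2 22, Option 3 8, Option 5 14. Option 1 eliminated.
Round 3: Option 2 22, Option 3 8, Option 5 19. Option 3 eliminated.
Round 4: Option 2 22, Option 5 27. Option 5 has a majority (≥25).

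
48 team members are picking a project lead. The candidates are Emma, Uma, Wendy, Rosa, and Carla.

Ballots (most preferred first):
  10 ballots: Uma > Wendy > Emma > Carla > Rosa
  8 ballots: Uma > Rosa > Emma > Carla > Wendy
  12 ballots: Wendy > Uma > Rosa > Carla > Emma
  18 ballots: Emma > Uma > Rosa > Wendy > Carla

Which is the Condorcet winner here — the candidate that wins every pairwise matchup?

Uma

Uma vs Emma: 30–18
Uma vs Wendy: 36–12
Uma vs Rosa: 48–0
Uma vs Carla: 48–0
Uma beats every other candidate.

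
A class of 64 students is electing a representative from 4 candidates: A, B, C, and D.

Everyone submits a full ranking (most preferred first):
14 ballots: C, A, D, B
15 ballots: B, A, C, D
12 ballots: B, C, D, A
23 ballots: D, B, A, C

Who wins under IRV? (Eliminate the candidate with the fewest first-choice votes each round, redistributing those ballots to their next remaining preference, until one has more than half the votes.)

D

Round 1: A 0, B 27, C 14, D 23. A eliminated.
Round 2: B 27, C 14, D 23. C eliminated.
Round 3: B 27, D 37. D has a majority (≥33).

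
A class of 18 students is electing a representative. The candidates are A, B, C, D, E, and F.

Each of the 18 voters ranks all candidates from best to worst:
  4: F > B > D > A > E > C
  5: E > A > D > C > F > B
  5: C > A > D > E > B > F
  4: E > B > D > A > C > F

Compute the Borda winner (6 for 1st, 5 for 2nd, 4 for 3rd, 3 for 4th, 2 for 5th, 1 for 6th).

E

A: 4×3 + 5×5 + 5×5 + 4×3 = 74
B: 4×5 + 5×1 + 5×2 + 4×5 = 55
C: 4×1 + 5×3 + 5×6 + 4×2 = 57
D: 4×4 + 5×4 + 5×4 + 4×4 = 72
E: 4×2 + 5×6 + 5×3 + 4×6 = 77
F: 4×6 + 5×2 + 5×1 + 4×1 = 43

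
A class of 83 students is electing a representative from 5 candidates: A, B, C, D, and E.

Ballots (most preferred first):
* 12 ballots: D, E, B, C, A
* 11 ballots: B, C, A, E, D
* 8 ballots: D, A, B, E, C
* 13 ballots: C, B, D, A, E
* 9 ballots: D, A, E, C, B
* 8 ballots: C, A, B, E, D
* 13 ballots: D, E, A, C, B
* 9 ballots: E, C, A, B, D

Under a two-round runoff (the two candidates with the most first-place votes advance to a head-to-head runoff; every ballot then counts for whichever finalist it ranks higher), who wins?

Round 1 first-place votes: A 0, B 11, C 21, D 42, E 9. D and C advance.
Runoff: D is ranked above C on 42 ballots, C above D on 41.

D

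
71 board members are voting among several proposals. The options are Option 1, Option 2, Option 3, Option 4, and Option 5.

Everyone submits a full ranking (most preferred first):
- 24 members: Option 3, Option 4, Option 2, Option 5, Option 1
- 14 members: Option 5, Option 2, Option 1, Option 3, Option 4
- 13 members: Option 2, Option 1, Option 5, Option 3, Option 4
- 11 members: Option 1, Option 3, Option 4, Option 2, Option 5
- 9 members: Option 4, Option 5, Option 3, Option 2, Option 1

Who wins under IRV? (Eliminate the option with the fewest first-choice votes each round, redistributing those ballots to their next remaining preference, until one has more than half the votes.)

Round 1: Option 1 11, Option 2 13, Option 3 24, Option 4 9, Option 5 14. Option 4 eliminated.
Round 2: Option 1 11, Option 2 13, Option 3 24, Option 5 23. Option 1 eliminated.
Round 3: Option 2 13, Option 3 35, Option 5 23. Option 2 eliminated.
Round 4: Option 3 35, Option 5 36. Option 5 has a majority (≥36).

Option 5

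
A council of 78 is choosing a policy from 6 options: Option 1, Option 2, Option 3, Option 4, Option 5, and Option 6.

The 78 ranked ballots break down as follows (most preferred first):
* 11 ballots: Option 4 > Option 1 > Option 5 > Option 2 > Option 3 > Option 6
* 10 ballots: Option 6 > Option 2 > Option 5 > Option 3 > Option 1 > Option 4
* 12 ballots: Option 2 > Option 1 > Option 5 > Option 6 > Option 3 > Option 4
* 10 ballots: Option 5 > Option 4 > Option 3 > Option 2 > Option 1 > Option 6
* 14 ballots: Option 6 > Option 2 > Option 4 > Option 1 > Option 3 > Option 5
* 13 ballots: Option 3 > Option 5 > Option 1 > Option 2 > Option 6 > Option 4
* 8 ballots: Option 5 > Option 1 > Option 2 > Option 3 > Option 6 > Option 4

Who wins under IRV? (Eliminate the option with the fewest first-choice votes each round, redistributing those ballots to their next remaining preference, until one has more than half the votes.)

Option 5

Round 1: Option 1 0, Option 2 12, Option 3 13, Option 4 11, Option 5 18, Option 6 24. Option 1 eliminated.
Round 2: Option 2 12, Option 3 13, Option 4 11, Option 5 18, Option 6 24. Option 4 eliminated.
Round 3: Option 2 12, Option 3 13, Option 5 29, Option 6 24. Option 2 eliminated.
Round 4: Option 3 13, Option 5 41, Option 6 24. Option 5 has a majority (≥40).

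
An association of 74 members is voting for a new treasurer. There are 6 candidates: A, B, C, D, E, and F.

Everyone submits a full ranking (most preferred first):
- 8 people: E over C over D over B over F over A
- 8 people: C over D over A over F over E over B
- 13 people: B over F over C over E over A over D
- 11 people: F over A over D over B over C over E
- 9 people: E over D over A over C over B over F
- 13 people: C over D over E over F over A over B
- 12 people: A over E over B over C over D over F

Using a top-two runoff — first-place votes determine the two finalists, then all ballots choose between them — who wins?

Round 1 first-place votes: A 12, B 13, C 21, D 0, E 17, F 11. C and E advance.
Runoff: C is ranked above E on 45 ballots, E above C on 29.

C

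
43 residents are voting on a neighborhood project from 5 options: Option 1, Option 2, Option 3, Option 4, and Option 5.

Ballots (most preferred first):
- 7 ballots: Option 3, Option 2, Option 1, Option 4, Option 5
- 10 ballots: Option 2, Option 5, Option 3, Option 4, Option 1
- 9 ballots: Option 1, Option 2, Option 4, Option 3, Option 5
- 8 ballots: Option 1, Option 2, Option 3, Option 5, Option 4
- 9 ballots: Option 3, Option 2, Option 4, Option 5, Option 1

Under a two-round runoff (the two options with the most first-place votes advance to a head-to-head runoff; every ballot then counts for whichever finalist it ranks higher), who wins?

Option 3

Round 1 first-place votes: Option 1 17, Option 2 10, Option 3 16, Option 4 0, Option 5 0. Option 1 and Option 3 advance.
Runoff: Option 1 is ranked above Option 3 on 17 ballots, Option 3 above Option 1 on 26.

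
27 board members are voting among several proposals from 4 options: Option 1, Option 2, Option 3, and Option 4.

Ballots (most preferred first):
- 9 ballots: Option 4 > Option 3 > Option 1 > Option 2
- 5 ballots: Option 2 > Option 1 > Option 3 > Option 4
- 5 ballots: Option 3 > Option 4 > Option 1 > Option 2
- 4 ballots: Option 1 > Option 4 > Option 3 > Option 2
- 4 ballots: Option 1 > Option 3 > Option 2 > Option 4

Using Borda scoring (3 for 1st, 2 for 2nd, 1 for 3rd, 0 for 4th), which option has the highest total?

Option 3

Option 1: 9×1 + 5×2 + 5×1 + 4×3 + 4×3 = 48
Option 2: 9×0 + 5×3 + 5×0 + 4×0 + 4×1 = 19
Option 3: 9×2 + 5×1 + 5×3 + 4×1 + 4×2 = 50
Option 4: 9×3 + 5×0 + 5×2 + 4×2 + 4×0 = 45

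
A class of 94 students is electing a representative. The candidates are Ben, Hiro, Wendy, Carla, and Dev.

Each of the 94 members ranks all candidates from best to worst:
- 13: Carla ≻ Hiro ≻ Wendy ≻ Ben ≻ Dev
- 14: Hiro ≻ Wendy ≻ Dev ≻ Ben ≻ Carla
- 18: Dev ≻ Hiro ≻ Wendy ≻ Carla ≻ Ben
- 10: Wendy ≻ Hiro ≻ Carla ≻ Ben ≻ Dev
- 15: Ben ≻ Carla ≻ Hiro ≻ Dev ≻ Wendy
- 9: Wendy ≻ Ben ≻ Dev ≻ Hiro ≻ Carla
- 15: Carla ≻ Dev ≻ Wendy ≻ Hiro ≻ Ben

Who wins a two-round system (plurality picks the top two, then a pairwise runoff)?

Round 1 first-place votes: Ben 15, Hiro 14, Wendy 19, Carla 28, Dev 18. Carla and Wendy advance.
Runoff: Carla is ranked above Wendy on 43 ballots, Wendy above Carla on 51.

Wendy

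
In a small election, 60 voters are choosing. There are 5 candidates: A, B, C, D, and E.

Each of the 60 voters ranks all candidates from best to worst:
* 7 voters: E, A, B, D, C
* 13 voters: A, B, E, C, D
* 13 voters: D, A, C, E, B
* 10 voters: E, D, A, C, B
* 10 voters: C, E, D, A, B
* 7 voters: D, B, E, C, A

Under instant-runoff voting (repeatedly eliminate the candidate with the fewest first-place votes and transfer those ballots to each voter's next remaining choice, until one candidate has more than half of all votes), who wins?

Round 1: A 13, B 0, C 10, D 20, E 17. B eliminated.
Round 2: A 13, C 10, D 20, E 17. C eliminated.
Round 3: A 13, D 20, E 27. A eliminated.
Round 4: D 20, E 40. E has a majority (≥31).

E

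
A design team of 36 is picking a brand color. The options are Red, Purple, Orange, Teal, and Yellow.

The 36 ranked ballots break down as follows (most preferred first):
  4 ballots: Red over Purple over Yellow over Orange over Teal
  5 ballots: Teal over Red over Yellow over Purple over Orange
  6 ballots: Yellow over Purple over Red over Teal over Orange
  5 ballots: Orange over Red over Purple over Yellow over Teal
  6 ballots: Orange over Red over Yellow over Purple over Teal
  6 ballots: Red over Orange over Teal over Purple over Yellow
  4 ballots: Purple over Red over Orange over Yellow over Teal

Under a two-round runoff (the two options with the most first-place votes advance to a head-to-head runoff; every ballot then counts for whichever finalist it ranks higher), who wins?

Red

Round 1 first-place votes: Red 10, Purple 4, Orange 11, Teal 5, Yellow 6. Orange and Red advance.
Runoff: Orange is ranked above Red on 11 ballots, Red above Orange on 25.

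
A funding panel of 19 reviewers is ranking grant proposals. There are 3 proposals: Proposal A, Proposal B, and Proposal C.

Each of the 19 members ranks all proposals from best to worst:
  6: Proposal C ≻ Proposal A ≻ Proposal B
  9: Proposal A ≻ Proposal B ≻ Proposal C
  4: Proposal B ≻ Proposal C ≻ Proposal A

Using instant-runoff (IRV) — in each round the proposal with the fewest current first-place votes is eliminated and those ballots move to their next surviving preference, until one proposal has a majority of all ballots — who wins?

Proposal C

Round 1: Proposal A 9, Proposal B 4, Proposal C 6. Proposal B eliminated.
Round 2: Proposal A 9, Proposal C 10. Proposal C has a majority (≥10).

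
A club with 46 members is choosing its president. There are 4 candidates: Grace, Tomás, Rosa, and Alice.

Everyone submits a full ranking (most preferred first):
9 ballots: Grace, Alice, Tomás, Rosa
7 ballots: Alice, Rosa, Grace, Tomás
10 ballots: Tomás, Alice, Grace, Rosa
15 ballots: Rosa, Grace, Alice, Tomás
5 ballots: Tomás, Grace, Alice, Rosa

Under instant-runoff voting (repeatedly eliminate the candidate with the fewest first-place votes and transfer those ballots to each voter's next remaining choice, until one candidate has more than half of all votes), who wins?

Round 1: Grace 9, Tomás 15, Rosa 15, Alice 7. Alice eliminated.
Round 2: Grace 9, Tomás 15, Rosa 22. Grace eliminated.
Round 3: Tomás 24, Rosa 22. Tomás has a majority (≥24).

Tomás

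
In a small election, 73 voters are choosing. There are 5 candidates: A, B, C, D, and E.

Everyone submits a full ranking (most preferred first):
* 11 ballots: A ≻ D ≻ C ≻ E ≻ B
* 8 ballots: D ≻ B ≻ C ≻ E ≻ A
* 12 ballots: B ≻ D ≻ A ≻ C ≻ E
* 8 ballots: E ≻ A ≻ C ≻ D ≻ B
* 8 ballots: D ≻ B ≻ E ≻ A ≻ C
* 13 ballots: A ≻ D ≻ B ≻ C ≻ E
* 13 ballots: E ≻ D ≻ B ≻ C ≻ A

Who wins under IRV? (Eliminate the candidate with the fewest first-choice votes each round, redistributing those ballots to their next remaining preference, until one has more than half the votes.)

Round 1: A 24, B 12, C 0, D 16, E 21. C eliminated.
Round 2: A 24, B 12, D 16, E 21. B eliminated.
Round 3: A 24, D 28, E 21. E eliminated.
Round 4: A 32, D 41. D has a majority (≥37).

D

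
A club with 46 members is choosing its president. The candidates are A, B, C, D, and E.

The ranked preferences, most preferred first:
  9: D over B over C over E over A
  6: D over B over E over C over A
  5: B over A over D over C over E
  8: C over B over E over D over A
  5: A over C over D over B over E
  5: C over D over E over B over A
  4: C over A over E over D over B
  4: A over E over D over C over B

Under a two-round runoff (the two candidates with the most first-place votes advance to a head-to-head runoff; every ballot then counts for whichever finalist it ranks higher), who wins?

Round 1 first-place votes: A 9, B 5, C 17, D 15, E 0. C and D advance.
Runoff: C is ranked above D on 22 ballots, D above C on 24.

D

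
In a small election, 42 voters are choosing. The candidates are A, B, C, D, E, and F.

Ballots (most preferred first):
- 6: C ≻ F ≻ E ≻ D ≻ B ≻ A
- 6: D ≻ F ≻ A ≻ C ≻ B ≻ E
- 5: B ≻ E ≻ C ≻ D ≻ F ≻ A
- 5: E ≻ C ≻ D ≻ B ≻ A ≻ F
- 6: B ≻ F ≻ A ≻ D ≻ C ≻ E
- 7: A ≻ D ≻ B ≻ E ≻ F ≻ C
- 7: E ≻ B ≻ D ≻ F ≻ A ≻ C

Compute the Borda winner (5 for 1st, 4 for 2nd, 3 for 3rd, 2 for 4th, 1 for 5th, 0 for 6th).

D

A: 6×0 + 6×3 + 5×0 + 5×1 + 6×3 + 7×5 + 7×1 = 83
B: 6×1 + 6×1 + 5×5 + 5×2 + 6×5 + 7×3 + 7×4 = 126
C: 6×5 + 6×2 + 5×3 + 5×4 + 6×1 + 7×0 + 7×0 = 83
D: 6×2 + 6×5 + 5×2 + 5×3 + 6×2 + 7×4 + 7×3 = 128
E: 6×3 + 6×0 + 5×4 + 5×5 + 6×0 + 7×2 + 7×5 = 112
F: 6×4 + 6×4 + 5×1 + 5×0 + 6×4 + 7×1 + 7×2 = 98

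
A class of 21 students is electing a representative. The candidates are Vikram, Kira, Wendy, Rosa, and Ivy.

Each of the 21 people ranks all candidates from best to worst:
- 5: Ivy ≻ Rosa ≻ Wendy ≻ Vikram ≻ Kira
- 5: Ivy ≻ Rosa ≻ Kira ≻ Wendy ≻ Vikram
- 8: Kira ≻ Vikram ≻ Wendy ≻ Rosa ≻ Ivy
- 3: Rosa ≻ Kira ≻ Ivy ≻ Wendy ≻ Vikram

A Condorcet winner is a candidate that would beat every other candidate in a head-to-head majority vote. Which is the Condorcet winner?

Rosa vs Vikram: 13–8
Rosa vs Kira: 13–8
Rosa vs Wendy: 13–8
Rosa vs Ivy: 11–10
Rosa beats every other candidate.

Rosa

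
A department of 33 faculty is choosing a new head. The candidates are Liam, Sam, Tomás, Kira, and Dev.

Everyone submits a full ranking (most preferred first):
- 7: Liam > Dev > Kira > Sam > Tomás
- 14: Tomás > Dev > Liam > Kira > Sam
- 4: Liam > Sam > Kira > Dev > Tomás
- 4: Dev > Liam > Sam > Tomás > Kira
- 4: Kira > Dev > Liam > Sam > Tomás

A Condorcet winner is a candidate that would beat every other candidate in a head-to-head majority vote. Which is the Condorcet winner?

Dev

Dev vs Liam: 22–11
Dev vs Sam: 29–4
Dev vs Tomás: 19–14
Dev vs Kira: 25–8
Dev beats every other candidate.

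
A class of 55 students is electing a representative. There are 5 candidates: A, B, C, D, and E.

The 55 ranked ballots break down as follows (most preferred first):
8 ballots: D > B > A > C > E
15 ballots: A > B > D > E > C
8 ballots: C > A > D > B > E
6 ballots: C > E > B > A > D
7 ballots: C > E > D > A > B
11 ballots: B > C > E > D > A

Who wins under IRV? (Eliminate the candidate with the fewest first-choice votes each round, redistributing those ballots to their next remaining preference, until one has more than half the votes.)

B

Round 1: A 15, B 11, C 21, D 8, E 0. E eliminated.
Round 2: A 15, B 11, C 21, D 8. D eliminated.
Round 3: A 15, B 19, C 21. A eliminated.
Round 4: B 34, C 21. B has a majority (≥28).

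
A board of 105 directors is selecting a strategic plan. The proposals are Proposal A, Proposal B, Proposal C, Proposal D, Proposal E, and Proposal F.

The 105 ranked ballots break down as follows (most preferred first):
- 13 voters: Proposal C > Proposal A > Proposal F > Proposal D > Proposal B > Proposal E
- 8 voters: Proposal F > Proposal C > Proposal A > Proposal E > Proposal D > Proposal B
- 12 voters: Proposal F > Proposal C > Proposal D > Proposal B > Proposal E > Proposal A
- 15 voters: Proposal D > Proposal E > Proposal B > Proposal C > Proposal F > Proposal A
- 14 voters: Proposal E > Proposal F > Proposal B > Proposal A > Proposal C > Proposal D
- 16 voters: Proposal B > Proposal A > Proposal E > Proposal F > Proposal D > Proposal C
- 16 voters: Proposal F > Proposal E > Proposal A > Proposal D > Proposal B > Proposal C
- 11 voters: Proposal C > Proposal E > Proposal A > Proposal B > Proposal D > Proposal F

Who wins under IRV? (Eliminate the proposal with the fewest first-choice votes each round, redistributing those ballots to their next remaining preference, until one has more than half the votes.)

Round 1: Proposal A 0, Proposal B 16, Proposal C 24, Proposal D 15, Proposal E 14, Proposal F 36. Proposal A eliminated.
Round 2: Proposal B 16, Proposal C 24, Proposal D 15, Proposal E 14, Proposal F 36. Proposal E eliminated.
Round 3: Proposal B 16, Proposal C 24, Proposal D 15, Proposal F 50. Proposal D eliminated.
Round 4: Proposal B 31, Proposal C 24, Proposal F 50. Proposal C eliminated.
Round 5: Proposal B 42, Proposal F 63. Proposal F has a majority (≥53).

Proposal F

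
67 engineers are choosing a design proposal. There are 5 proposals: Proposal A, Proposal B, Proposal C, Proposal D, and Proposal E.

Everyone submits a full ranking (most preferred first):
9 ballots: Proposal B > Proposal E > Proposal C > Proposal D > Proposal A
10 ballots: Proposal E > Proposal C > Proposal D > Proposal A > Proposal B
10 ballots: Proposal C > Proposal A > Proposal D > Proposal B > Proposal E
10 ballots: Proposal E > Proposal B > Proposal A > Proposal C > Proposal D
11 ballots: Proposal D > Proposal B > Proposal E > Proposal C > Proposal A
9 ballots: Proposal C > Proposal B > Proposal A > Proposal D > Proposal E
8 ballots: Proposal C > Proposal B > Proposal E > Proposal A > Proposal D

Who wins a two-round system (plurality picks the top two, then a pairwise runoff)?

Round 1 first-place votes: Proposal A 0, Proposal B 9, Proposal C 27, Proposal D 11, Proposal E 20. Proposal C and Proposal E advance.
Runoff: Proposal C is ranked above Proposal E on 27 ballots, Proposal E above Proposal C on 40.

Proposal E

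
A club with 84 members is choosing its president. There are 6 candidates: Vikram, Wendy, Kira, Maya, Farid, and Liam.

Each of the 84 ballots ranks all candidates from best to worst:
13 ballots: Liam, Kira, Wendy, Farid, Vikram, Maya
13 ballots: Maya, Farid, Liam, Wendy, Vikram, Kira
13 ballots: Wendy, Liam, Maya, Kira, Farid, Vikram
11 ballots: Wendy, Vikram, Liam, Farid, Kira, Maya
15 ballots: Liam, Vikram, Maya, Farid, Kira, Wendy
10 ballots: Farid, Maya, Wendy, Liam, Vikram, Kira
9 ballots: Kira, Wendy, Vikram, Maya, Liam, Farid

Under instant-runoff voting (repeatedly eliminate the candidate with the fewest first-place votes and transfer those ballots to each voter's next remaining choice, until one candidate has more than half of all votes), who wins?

Wendy

Round 1: Vikram 0, Wendy 24, Kira 9, Maya 13, Farid 10, Liam 28. Vikram eliminated.
Round 2: Wendy 24, Kira 9, Maya 13, Farid 10, Liam 28. Kira eliminated.
Round 3: Wendy 33, Maya 13, Farid 10, Liam 28. Farid eliminated.
Round 4: Wendy 33, Maya 23, Liam 28. Maya eliminated.
Round 5: Wendy 43, Liam 41. Wendy has a majority (≥43).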